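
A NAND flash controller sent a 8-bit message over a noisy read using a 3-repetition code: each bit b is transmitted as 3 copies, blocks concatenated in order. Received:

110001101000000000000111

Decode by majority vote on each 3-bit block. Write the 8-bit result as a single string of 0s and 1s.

10100001

Block 1 (110): 2 ones → 1
Block 2 (001): 1 one → 0
Block 3 (101): 2 ones → 1
Block 4 (000): 0 ones → 0
Block 5 (000): 0 ones → 0
Block 6 (000): 0 ones → 0
Block 7 (000): 0 ones → 0
Block 8 (111): 3 ones → 1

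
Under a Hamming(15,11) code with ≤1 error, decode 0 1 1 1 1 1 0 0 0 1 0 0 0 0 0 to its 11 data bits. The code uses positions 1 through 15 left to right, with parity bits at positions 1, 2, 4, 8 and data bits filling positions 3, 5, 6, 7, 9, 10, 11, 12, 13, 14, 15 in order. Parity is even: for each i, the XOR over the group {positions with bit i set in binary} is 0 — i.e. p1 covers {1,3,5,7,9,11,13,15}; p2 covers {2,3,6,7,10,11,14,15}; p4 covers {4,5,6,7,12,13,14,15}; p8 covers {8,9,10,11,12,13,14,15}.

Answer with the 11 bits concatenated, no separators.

s1 (pos 1,3,5,7,9,11,13,15): 0⊕1⊕1⊕0⊕0⊕0⊕0⊕0 = 0
s2 (pos 2,3,6,7,10,11,14,15): 1⊕1⊕1⊕0⊕1⊕0⊕0⊕0 = 0
s4 (pos 4,5,6,7,12,13,14,15): 1⊕1⊕1⊕0⊕0⊕0⊕0⊕0 = 1
s8 (pos 8,9,10,11,12,13,14,15): 0⊕0⊕1⊕0⊕0⊕0⊕0⊕0 = 1
Syndrome s8…s1 = 1100 → error at position 12.
Flip position 12: 011111000100000 → 011111000101000
Read data bits from positions 3,5,6,7,9,10,11,12,13,14,15: 11100101000

11100101000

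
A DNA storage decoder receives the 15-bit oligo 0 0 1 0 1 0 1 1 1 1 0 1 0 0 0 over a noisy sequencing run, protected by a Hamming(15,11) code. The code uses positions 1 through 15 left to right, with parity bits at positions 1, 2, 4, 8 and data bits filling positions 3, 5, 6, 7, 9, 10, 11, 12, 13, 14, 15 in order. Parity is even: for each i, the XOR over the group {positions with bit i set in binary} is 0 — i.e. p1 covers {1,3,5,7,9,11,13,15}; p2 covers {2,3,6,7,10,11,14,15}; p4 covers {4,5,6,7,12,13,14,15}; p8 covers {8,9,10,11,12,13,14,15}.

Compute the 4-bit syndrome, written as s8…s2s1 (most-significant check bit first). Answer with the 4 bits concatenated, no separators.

0110

s1 (pos 1,3,5,7,9,11,13,15): 0⊕1⊕1⊕1⊕1⊕0⊕0⊕0 = 0
s2 (pos 2,3,6,7,10,11,14,15): 0⊕1⊕0⊕1⊕1⊕0⊕0⊕0 = 1
s4 (pos 4,5,6,7,12,13,14,15): 0⊕1⊕0⊕1⊕1⊕0⊕0⊕0 = 1
s8 (pos 8,9,10,11,12,13,14,15): 1⊕1⊕1⊕0⊕1⊕0⊕0⊕0 = 0
Syndrome s8…s1 = 0110 → error at position 6.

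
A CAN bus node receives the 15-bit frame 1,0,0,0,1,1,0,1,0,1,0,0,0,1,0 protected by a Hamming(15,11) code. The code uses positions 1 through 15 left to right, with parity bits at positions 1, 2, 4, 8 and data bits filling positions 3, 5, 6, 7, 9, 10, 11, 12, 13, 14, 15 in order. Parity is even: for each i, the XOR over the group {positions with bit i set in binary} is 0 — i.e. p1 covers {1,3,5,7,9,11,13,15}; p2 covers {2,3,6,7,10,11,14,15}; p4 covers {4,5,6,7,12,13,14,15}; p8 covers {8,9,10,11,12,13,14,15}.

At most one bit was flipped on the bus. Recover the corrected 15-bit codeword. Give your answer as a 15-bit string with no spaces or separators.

100011010100000

s1 (pos 1,3,5,7,9,11,13,15): 1⊕0⊕1⊕0⊕0⊕0⊕0⊕0 = 0
s2 (pos 2,3,6,7,10,11,14,15): 0⊕0⊕1⊕0⊕1⊕0⊕1⊕0 = 1
s4 (pos 4,5,6,7,12,13,14,15): 0⊕1⊕1⊕0⊕0⊕0⊕1⊕0 = 1
s8 (pos 8,9,10,11,12,13,14,15): 1⊕0⊕1⊕0⊕0⊕0⊕1⊕0 = 1
Syndrome s8…s1 = 1110 → error at position 14.
Flip position 14: 100011010100010 → 100011010100000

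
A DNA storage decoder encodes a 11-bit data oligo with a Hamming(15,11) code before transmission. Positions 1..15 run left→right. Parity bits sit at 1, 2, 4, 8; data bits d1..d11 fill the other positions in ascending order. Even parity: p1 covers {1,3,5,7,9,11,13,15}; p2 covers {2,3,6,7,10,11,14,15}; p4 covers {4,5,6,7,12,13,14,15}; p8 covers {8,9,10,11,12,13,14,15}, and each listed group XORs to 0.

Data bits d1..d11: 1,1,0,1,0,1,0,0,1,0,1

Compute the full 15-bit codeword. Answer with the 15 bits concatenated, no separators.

101010110100101

Place data at non-parity positions: p1 p2 1 p4 1 0 1 p8 0 1 0 0 1 0 1
p1 (pos 1,3,5,7,9,11,13,15): XOR of data positions = 1⊕1⊕1⊕0⊕0⊕1⊕1 = 1
p2 (pos 2,3,6,7,10,11,14,15): XOR of data positions = 1⊕0⊕1⊕1⊕0⊕0⊕1 = 0
p4 (pos 4,5,6,7,12,13,14,15): XOR of data positions = 1⊕0⊕1⊕0⊕1⊕0⊕1 = 0
p8 (pos 8,9,10,11,12,13,14,15): XOR of data positions = 0⊕1⊕0⊕0⊕1⊕0⊕1 = 1
Codeword: 101010110100101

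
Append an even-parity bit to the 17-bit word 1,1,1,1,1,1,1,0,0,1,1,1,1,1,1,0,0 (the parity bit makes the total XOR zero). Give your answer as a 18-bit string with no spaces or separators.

XOR of the 17 data bits: 1⊕1⊕1⊕1⊕1⊕1⊕1⊕0⊕0⊕1⊕1⊕1⊕1⊕1⊕1⊕0⊕0 = 1
Parity bit = 1 (so all 18 bits XOR to 0).

111111100111111001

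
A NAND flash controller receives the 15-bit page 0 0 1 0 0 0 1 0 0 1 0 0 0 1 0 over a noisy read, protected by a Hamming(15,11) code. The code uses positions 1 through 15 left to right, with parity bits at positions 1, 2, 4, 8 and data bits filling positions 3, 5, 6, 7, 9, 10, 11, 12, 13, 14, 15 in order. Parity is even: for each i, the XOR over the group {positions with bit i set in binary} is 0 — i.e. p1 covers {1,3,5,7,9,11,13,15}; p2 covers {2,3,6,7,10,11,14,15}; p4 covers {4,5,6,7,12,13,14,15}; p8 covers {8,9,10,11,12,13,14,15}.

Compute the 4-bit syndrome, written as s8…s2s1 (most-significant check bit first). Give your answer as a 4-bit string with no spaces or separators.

s1 (pos 1,3,5,7,9,11,13,15): 0⊕1⊕0⊕1⊕0⊕0⊕0⊕0 = 0
s2 (pos 2,3,6,7,10,11,14,15): 0⊕1⊕0⊕1⊕1⊕0⊕1⊕0 = 0
s4 (pos 4,5,6,7,12,13,14,15): 0⊕0⊕0⊕1⊕0⊕0⊕1⊕0 = 0
s8 (pos 8,9,10,11,12,13,14,15): 0⊕0⊕1⊕0⊕0⊕0⊕1⊕0 = 0
Syndrome s8…s1 = 0000 → no error.

0000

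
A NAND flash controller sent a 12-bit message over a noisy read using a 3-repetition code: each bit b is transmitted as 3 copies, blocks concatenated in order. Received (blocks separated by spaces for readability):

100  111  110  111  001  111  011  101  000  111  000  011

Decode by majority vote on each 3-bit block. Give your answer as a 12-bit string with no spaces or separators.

011101110101

Block 1 (100): 1 one → 0
Block 2 (111): 3 ones → 1
Block 3 (110): 2 ones → 1
Block 4 (111): 3 ones → 1
Block 5 (001): 1 one → 0
Block 6 (111): 3 ones → 1
Block 7 (011): 2 ones → 1
Block 8 (101): 2 ones → 1
Block 9 (000): 0 ones → 0
Block 10 (111): 3 ones → 1
Block 11 (000): 0 ones → 0
Block 12 (011): 2 ones → 1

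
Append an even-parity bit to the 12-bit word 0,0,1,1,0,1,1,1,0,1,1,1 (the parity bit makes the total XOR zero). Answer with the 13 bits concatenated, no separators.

XOR of the 12 data bits: 0⊕0⊕1⊕1⊕0⊕1⊕1⊕1⊕0⊕1⊕1⊕1 = 0
Parity bit = 0 (so all 13 bits XOR to 0).

0011011101110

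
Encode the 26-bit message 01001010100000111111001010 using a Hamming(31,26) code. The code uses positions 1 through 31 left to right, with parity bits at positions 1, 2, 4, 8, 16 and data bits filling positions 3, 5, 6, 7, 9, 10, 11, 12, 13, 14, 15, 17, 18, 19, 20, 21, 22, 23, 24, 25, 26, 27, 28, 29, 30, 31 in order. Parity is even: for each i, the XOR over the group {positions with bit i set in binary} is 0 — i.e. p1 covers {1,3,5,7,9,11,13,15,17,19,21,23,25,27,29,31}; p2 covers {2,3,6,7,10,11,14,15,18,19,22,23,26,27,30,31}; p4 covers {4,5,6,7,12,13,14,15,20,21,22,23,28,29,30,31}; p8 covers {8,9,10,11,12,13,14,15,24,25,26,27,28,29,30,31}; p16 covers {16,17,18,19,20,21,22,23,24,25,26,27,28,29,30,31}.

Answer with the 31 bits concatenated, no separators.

1000100110101000000111111001010

Place data at non-parity positions: p1 p2 0 p4 1 0 0 p8 1 0 1 0 1 0 0 p16 0 0 0 1 1 1 1 1 1 0 0 1 0 1 0
p1 (pos 1,3,5,7,9,11,13,15,17,19,21,23,25,27,29,31): XOR of data positions = 0⊕1⊕0⊕1⊕1⊕1⊕0⊕0⊕0⊕1⊕1⊕1⊕0⊕0⊕0 = 1
p2 (pos 2,3,6,7,10,11,14,15,18,19,22,23,26,27,30,31): XOR of data positions = 0⊕0⊕0⊕0⊕1⊕0⊕0⊕0⊕0⊕1⊕1⊕0⊕0⊕1⊕0 = 0
p4 (pos 4,5,6,7,12,13,14,15,20,21,22,23,28,29,30,31): XOR of data positions = 1⊕0⊕0⊕0⊕1⊕0⊕0⊕1⊕1⊕1⊕1⊕1⊕0⊕1⊕0 = 0
p8 (pos 8,9,10,11,12,13,14,15,24,25,26,27,28,29,30,31): XOR of data positions = 1⊕0⊕1⊕0⊕1⊕0⊕0⊕1⊕1⊕0⊕0⊕1⊕0⊕1⊕0 = 1
p16 (pos 16,17,18,19,20,21,22,23,24,25,26,27,28,29,30,31): XOR of data positions = 0⊕0⊕0⊕1⊕1⊕1⊕1⊕1⊕1⊕0⊕0⊕1⊕0⊕1⊕0 = 0
Codeword: 1000100110101000000111111001010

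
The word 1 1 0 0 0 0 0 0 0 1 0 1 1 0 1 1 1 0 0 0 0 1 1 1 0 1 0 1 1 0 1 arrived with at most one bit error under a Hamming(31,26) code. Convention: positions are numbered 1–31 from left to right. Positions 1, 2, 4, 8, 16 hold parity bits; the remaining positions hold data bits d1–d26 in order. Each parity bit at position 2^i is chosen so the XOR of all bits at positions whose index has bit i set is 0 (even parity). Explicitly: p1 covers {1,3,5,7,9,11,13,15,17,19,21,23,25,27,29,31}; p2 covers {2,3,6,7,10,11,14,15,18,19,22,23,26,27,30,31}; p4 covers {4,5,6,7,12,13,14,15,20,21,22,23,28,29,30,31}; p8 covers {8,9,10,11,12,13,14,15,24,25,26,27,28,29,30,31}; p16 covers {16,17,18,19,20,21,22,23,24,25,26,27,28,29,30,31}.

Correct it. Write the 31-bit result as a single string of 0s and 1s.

1100000001011011100001110111101

s1 (pos 1,3,5,7,9,11,13,15,17,19,21,23,25,27,29,31): 1⊕0⊕0⊕0⊕0⊕0⊕1⊕1⊕1⊕0⊕0⊕1⊕0⊕0⊕1⊕1 = 1
s2 (pos 2,3,6,7,10,11,14,15,18,19,22,23,26,27,30,31): 1⊕0⊕0⊕0⊕1⊕0⊕0⊕1⊕0⊕0⊕1⊕1⊕1⊕0⊕0⊕1 = 1
s4 (pos 4,5,6,7,12,13,14,15,20,21,22,23,28,29,30,31): 0⊕0⊕0⊕0⊕1⊕1⊕0⊕1⊕0⊕0⊕1⊕1⊕1⊕1⊕0⊕1 = 0
s8 (pos 8,9,10,11,12,13,14,15,24,25,26,27,28,29,30,31): 0⊕0⊕1⊕0⊕1⊕1⊕0⊕1⊕1⊕0⊕1⊕0⊕1⊕1⊕0⊕1 = 1
s16 (pos 16,17,18,19,20,21,22,23,24,25,26,27,28,29,30,31): 1⊕1⊕0⊕0⊕0⊕0⊕1⊕1⊕1⊕0⊕1⊕0⊕1⊕1⊕0⊕1 = 1
Syndrome s16…s1 = 11011 → error at position 27.
Flip position 27: 1100000001011011100001110101101 → 1100000001011011100001110111101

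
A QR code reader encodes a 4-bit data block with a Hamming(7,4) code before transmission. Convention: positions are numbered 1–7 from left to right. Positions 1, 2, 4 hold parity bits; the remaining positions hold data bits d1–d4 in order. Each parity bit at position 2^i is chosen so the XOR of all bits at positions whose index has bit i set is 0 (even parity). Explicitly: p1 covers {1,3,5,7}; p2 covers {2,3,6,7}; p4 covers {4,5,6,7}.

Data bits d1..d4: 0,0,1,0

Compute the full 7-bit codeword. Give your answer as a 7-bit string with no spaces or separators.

0101010

Place data at non-parity positions: p1 p2 0 p4 0 1 0
p1 (pos 1,3,5,7): XOR of data positions = 0⊕0⊕0 = 0
p2 (pos 2,3,6,7): XOR of data positions = 0⊕1⊕0 = 1
p4 (pos 4,5,6,7): XOR of data positions = 0⊕1⊕0 = 1
Codeword: 0101010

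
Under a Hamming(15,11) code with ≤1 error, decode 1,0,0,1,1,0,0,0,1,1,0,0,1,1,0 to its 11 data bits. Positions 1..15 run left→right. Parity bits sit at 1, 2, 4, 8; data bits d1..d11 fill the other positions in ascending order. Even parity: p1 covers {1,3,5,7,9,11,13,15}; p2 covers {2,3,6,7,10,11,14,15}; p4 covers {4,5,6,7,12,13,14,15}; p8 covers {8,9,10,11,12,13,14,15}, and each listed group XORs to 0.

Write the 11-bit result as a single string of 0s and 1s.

01001100110

s1 (pos 1,3,5,7,9,11,13,15): 1⊕0⊕1⊕0⊕1⊕0⊕1⊕0 = 0
s2 (pos 2,3,6,7,10,11,14,15): 0⊕0⊕0⊕0⊕1⊕0⊕1⊕0 = 0
s4 (pos 4,5,6,7,12,13,14,15): 1⊕1⊕0⊕0⊕0⊕1⊕1⊕0 = 0
s8 (pos 8,9,10,11,12,13,14,15): 0⊕1⊕1⊕0⊕0⊕1⊕1⊕0 = 0
Syndrome s8…s1 = 0000 → no error.
Read data bits from positions 3,5,6,7,9,10,11,12,13,14,15: 01001100110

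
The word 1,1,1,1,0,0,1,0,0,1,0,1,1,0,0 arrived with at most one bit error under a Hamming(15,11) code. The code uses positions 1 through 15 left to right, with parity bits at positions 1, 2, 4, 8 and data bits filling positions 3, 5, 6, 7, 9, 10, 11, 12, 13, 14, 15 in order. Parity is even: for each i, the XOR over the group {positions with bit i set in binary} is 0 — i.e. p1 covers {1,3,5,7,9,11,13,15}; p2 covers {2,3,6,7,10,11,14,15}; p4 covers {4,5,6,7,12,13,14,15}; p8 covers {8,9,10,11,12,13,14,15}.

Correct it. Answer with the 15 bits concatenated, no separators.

111100110101100

s1 (pos 1,3,5,7,9,11,13,15): 1⊕1⊕0⊕1⊕0⊕0⊕1⊕0 = 0
s2 (pos 2,3,6,7,10,11,14,15): 1⊕1⊕0⊕1⊕1⊕0⊕0⊕0 = 0
s4 (pos 4,5,6,7,12,13,14,15): 1⊕0⊕0⊕1⊕1⊕1⊕0⊕0 = 0
s8 (pos 8,9,10,11,12,13,14,15): 0⊕0⊕1⊕0⊕1⊕1⊕0⊕0 = 1
Syndrome s8…s1 = 1000 → error at position 8.
Flip position 8: 111100100101100 → 111100110101100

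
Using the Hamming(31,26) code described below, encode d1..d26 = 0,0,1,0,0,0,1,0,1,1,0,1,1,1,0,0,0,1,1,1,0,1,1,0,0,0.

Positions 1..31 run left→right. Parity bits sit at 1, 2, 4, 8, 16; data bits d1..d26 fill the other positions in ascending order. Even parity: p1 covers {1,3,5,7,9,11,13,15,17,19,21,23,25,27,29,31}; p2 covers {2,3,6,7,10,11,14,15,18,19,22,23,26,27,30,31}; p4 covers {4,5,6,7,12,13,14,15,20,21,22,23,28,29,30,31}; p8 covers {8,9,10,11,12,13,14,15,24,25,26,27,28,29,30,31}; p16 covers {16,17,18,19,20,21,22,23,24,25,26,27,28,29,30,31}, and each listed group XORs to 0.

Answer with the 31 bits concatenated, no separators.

1101010100101100111000111011000

Place data at non-parity positions: p1 p2 0 p4 0 1 0 p8 0 0 1 0 1 1 0 p16 1 1 1 0 0 0 1 1 1 0 1 1 0 0 0
p1 (pos 1,3,5,7,9,11,13,15,17,19,21,23,25,27,29,31): XOR of data positions = 0⊕0⊕0⊕0⊕1⊕1⊕0⊕1⊕1⊕0⊕1⊕1⊕1⊕0⊕0 = 1
p2 (pos 2,3,6,7,10,11,14,15,18,19,22,23,26,27,30,31): XOR of data positions = 0⊕1⊕0⊕0⊕1⊕1⊕0⊕1⊕1⊕0⊕1⊕0⊕1⊕0⊕0 = 1
p4 (pos 4,5,6,7,12,13,14,15,20,21,22,23,28,29,30,31): XOR of data positions = 0⊕1⊕0⊕0⊕1⊕1⊕0⊕0⊕0⊕0⊕1⊕1⊕0⊕0⊕0 = 1
p8 (pos 8,9,10,11,12,13,14,15,24,25,26,27,28,29,30,31): XOR of data positions = 0⊕0⊕1⊕0⊕1⊕1⊕0⊕1⊕1⊕0⊕1⊕1⊕0⊕0⊕0 = 1
p16 (pos 16,17,18,19,20,21,22,23,24,25,26,27,28,29,30,31): XOR of data positions = 1⊕1⊕1⊕0⊕0⊕0⊕1⊕1⊕1⊕0⊕1⊕1⊕0⊕0⊕0 = 0
Codeword: 1101010100101100111000111011000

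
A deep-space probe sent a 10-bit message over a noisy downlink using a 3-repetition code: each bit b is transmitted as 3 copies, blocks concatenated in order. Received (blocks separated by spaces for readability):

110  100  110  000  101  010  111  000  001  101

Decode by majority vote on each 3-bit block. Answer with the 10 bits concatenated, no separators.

1010101001

Block 1 (110): 2 ones → 1
Block 2 (100): 1 one → 0
Block 3 (110): 2 ones → 1
Block 4 (000): 0 ones → 0
Block 5 (101): 2 ones → 1
Block 6 (010): 1 one → 0
Block 7 (111): 3 ones → 1
Block 8 (000): 0 ones → 0
Block 9 (001): 1 one → 0
Block 10 (101): 2 ones → 1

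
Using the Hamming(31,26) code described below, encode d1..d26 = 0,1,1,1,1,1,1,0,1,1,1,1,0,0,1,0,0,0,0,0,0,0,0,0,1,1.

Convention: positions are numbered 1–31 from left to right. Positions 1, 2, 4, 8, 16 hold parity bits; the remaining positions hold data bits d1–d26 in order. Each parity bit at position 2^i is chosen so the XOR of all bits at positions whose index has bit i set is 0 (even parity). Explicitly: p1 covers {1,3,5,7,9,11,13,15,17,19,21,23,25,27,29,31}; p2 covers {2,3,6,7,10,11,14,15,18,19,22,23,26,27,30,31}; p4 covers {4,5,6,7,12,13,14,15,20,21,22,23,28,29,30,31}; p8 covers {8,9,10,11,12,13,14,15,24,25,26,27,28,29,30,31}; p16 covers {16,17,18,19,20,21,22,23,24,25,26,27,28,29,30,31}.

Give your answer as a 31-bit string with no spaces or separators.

Place data at non-parity positions: p1 p2 0 p4 1 1 1 p8 1 1 1 0 1 1 1 p16 1 0 0 1 0 0 0 0 0 0 0 0 0 1 1
p1 (pos 1,3,5,7,9,11,13,15,17,19,21,23,25,27,29,31): XOR of data positions = 0⊕1⊕1⊕1⊕1⊕1⊕1⊕1⊕0⊕0⊕0⊕0⊕0⊕0⊕1 = 0
p2 (pos 2,3,6,7,10,11,14,15,18,19,22,23,26,27,30,31): XOR of data positions = 0⊕1⊕1⊕1⊕1⊕1⊕1⊕0⊕0⊕0⊕0⊕0⊕0⊕1⊕1 = 0
p4 (pos 4,5,6,7,12,13,14,15,20,21,22,23,28,29,30,31): XOR of data positions = 1⊕1⊕1⊕0⊕1⊕1⊕1⊕1⊕0⊕0⊕0⊕0⊕0⊕1⊕1 = 1
p8 (pos 8,9,10,11,12,13,14,15,24,25,26,27,28,29,30,31): XOR of data positions = 1⊕1⊕1⊕0⊕1⊕1⊕1⊕0⊕0⊕0⊕0⊕0⊕0⊕1⊕1 = 0
p16 (pos 16,17,18,19,20,21,22,23,24,25,26,27,28,29,30,31): XOR of data positions = 1⊕0⊕0⊕1⊕0⊕0⊕0⊕0⊕0⊕0⊕0⊕0⊕0⊕1⊕1 = 0
Codeword: 0001111011101110100100000000011

0001111011101110100100000000011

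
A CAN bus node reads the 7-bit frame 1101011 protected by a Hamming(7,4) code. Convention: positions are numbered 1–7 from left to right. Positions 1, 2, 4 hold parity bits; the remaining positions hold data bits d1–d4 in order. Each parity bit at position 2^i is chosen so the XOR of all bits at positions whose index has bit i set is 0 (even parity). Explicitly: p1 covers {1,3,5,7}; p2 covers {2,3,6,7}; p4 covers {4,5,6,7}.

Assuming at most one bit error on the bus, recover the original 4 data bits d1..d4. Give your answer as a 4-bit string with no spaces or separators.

0001

s1 (pos 1,3,5,7): 1⊕0⊕0⊕1 = 0
s2 (pos 2,3,6,7): 1⊕0⊕1⊕1 = 1
s4 (pos 4,5,6,7): 1⊕0⊕1⊕1 = 1
Syndrome s4…s1 = 110 → error at position 6.
Flip position 6: 1101011 → 1101001
Read data bits from positions 3,5,6,7: 0001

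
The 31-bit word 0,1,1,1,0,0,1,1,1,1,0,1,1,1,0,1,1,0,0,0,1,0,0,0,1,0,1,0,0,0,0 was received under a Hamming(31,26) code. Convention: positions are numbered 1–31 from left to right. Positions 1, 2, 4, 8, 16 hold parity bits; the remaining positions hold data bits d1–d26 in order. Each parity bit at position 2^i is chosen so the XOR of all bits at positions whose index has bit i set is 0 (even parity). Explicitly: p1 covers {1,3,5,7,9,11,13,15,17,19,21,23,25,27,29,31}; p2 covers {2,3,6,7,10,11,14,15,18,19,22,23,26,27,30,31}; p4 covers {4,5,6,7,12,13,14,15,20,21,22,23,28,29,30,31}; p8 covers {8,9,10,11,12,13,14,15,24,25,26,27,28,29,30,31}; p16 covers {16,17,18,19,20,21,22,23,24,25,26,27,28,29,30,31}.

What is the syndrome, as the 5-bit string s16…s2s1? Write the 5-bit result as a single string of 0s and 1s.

10000

s1 (pos 1,3,5,7,9,11,13,15,17,19,21,23,25,27,29,31): 0⊕1⊕0⊕1⊕1⊕0⊕1⊕0⊕1⊕0⊕1⊕0⊕1⊕1⊕0⊕0 = 0
s2 (pos 2,3,6,7,10,11,14,15,18,19,22,23,26,27,30,31): 1⊕1⊕0⊕1⊕1⊕0⊕1⊕0⊕0⊕0⊕0⊕0⊕0⊕1⊕0⊕0 = 0
s4 (pos 4,5,6,7,12,13,14,15,20,21,22,23,28,29,30,31): 1⊕0⊕0⊕1⊕1⊕1⊕1⊕0⊕0⊕1⊕0⊕0⊕0⊕0⊕0⊕0 = 0
s8 (pos 8,9,10,11,12,13,14,15,24,25,26,27,28,29,30,31): 1⊕1⊕1⊕0⊕1⊕1⊕1⊕0⊕0⊕1⊕0⊕1⊕0⊕0⊕0⊕0 = 0
s16 (pos 16,17,18,19,20,21,22,23,24,25,26,27,28,29,30,31): 1⊕1⊕0⊕0⊕0⊕1⊕0⊕0⊕0⊕1⊕0⊕1⊕0⊕0⊕0⊕0 = 1
Syndrome s16…s1 = 10000 → error at position 16.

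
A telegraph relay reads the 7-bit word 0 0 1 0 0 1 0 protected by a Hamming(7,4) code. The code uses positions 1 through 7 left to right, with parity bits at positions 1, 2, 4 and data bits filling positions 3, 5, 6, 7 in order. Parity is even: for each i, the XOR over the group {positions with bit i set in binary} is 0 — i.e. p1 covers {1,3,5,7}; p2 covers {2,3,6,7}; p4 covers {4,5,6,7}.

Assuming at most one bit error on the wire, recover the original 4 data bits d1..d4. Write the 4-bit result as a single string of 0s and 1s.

1110

s1 (pos 1,3,5,7): 0⊕1⊕0⊕0 = 1
s2 (pos 2,3,6,7): 0⊕1⊕1⊕0 = 0
s4 (pos 4,5,6,7): 0⊕0⊕1⊕0 = 1
Syndrome s4…s1 = 101 → error at position 5.
Flip position 5: 0010010 → 0010110
Read data bits from positions 3,5,6,7: 1110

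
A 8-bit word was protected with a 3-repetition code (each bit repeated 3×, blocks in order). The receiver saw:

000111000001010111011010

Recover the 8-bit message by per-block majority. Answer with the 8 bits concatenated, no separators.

01000110

Block 1 (000): 0 ones → 0
Block 2 (111): 3 ones → 1
Block 3 (000): 0 ones → 0
Block 4 (001): 1 one → 0
Block 5 (010): 1 one → 0
Block 6 (111): 3 ones → 1
Block 7 (011): 2 ones → 1
Block 8 (010): 1 one → 0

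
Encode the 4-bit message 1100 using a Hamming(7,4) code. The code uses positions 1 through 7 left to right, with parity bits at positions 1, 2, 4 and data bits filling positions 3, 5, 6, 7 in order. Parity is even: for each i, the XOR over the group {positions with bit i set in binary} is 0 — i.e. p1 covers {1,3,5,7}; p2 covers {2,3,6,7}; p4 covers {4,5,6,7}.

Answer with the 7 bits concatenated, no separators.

Place data at non-parity positions: p1 p2 1 p4 1 0 0
p1 (pos 1,3,5,7): XOR of data positions = 1⊕1⊕0 = 0
p2 (pos 2,3,6,7): XOR of data positions = 1⊕0⊕0 = 1
p4 (pos 4,5,6,7): XOR of data positions = 1⊕0⊕0 = 1
Codeword: 0111100

0111100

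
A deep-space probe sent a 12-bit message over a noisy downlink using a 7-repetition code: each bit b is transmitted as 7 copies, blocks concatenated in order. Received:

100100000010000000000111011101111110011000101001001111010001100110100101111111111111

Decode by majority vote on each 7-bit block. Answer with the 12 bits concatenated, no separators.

Block 1 (1001000): 2 ones → 0
Block 2 (0001000): 1 one → 0
Block 3 (0000000): 0 ones → 0
Block 4 (1110111): 6 ones → 1
Block 5 (0111111): 6 ones → 1
Block 6 (0011000): 2 ones → 0
Block 7 (1010010): 3 ones → 0
Block 8 (0111101): 5 ones → 1
Block 9 (0001100): 2 ones → 0
Block 10 (1101001): 4 ones → 1
Block 11 (0111111): 6 ones → 1
Block 12 (1111111): 7 ones → 1

000110010111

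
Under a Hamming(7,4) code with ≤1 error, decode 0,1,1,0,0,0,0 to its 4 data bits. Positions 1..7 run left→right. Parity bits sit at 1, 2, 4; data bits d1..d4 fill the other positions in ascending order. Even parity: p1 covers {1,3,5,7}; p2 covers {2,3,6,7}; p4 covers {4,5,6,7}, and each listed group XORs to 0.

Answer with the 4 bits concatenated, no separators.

s1 (pos 1,3,5,7): 0⊕1⊕0⊕0 = 1
s2 (pos 2,3,6,7): 1⊕1⊕0⊕0 = 0
s4 (pos 4,5,6,7): 0⊕0⊕0⊕0 = 0
Syndrome s4…s1 = 001 → error at position 1.
Flip position 1: 0110000 → 1110000
Read data bits from positions 3,5,6,7: 1000

1000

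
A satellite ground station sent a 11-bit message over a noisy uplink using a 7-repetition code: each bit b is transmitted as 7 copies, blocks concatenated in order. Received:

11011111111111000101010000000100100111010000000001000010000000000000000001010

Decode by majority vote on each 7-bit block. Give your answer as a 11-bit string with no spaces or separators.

11000100000

Block 1 (1101111): 6 ones → 1
Block 2 (1111111): 7 ones → 1
Block 3 (0001010): 2 ones → 0
Block 4 (1000000): 1 one → 0
Block 5 (0100100): 2 ones → 0
Block 6 (1110100): 4 ones → 1
Block 7 (0000000): 0 ones → 0
Block 8 (1000010): 2 ones → 0
Block 9 (0000000): 0 ones → 0
Block 10 (0000000): 0 ones → 0
Block 11 (0001010): 2 ones → 0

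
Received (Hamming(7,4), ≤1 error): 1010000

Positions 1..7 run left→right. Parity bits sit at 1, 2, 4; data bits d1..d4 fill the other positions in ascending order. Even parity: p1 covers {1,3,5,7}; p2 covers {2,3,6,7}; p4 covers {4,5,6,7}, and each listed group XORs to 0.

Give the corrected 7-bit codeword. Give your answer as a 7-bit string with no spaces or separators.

1110000

s1 (pos 1,3,5,7): 1⊕1⊕0⊕0 = 0
s2 (pos 2,3,6,7): 0⊕1⊕0⊕0 = 1
s4 (pos 4,5,6,7): 0⊕0⊕0⊕0 = 0
Syndrome s4…s1 = 010 → error at position 2.
Flip position 2: 1010000 → 1110000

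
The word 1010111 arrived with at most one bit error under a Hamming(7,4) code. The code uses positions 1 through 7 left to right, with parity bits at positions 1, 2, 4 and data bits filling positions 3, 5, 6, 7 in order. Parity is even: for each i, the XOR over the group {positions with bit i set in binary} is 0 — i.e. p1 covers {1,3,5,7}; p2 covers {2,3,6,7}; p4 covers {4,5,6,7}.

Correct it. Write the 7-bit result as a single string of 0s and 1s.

s1 (pos 1,3,5,7): 1⊕1⊕1⊕1 = 0
s2 (pos 2,3,6,7): 0⊕1⊕1⊕1 = 1
s4 (pos 4,5,6,7): 0⊕1⊕1⊕1 = 1
Syndrome s4…s1 = 110 → error at position 6.
Flip position 6: 1010111 → 1010101

1010101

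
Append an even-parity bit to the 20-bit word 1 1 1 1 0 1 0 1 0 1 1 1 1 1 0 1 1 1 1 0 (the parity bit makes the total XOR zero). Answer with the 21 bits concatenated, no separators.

111101010111110111101

XOR of the 20 data bits: 1⊕1⊕1⊕1⊕0⊕1⊕0⊕1⊕0⊕1⊕1⊕1⊕1⊕1⊕0⊕1⊕1⊕1⊕1⊕0 = 1
Parity bit = 1 (so all 21 bits XOR to 0).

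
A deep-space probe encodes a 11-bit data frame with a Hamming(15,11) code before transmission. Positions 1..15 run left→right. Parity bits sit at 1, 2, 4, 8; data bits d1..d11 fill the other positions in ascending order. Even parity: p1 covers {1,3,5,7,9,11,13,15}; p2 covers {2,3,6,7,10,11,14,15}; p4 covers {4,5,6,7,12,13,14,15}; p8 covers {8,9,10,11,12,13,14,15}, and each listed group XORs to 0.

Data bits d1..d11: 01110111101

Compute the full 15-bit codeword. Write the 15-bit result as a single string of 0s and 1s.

Place data at non-parity positions: p1 p2 0 p4 1 1 1 p8 0 1 1 1 1 0 1
p1 (pos 1,3,5,7,9,11,13,15): XOR of data positions = 0⊕1⊕1⊕0⊕1⊕1⊕1 = 1
p2 (pos 2,3,6,7,10,11,14,15): XOR of data positions = 0⊕1⊕1⊕1⊕1⊕0⊕1 = 1
p4 (pos 4,5,6,7,12,13,14,15): XOR of data positions = 1⊕1⊕1⊕1⊕1⊕0⊕1 = 0
p8 (pos 8,9,10,11,12,13,14,15): XOR of data positions = 0⊕1⊕1⊕1⊕1⊕0⊕1 = 1
Codeword: 110011110111101

110011110111101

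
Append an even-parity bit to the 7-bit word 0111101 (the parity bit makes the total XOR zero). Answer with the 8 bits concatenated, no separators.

XOR of the 7 data bits: 0⊕1⊕1⊕1⊕1⊕0⊕1 = 1
Parity bit = 1 (so all 8 bits XOR to 0).

01111011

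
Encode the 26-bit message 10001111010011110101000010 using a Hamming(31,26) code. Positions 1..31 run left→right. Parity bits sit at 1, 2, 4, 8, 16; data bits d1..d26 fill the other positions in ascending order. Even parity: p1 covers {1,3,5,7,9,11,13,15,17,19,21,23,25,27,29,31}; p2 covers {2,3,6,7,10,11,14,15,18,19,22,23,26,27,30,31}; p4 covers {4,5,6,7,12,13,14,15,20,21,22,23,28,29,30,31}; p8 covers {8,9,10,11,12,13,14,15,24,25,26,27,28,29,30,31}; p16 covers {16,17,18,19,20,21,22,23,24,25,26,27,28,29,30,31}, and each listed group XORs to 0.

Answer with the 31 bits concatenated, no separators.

Place data at non-parity positions: p1 p2 1 p4 0 0 0 p8 1 1 1 1 0 1 0 p16 0 1 1 1 1 0 1 0 1 0 0 0 0 1 0
p1 (pos 1,3,5,7,9,11,13,15,17,19,21,23,25,27,29,31): XOR of data positions = 1⊕0⊕0⊕1⊕1⊕0⊕0⊕0⊕1⊕1⊕1⊕1⊕0⊕0⊕0 = 1
p2 (pos 2,3,6,7,10,11,14,15,18,19,22,23,26,27,30,31): XOR of data positions = 1⊕0⊕0⊕1⊕1⊕1⊕0⊕1⊕1⊕0⊕1⊕0⊕0⊕1⊕0 = 0
p4 (pos 4,5,6,7,12,13,14,15,20,21,22,23,28,29,30,31): XOR of data positions = 0⊕0⊕0⊕1⊕0⊕1⊕0⊕1⊕1⊕0⊕1⊕0⊕0⊕1⊕0 = 0
p8 (pos 8,9,10,11,12,13,14,15,24,25,26,27,28,29,30,31): XOR of data positions = 1⊕1⊕1⊕1⊕0⊕1⊕0⊕0⊕1⊕0⊕0⊕0⊕0⊕1⊕0 = 1
p16 (pos 16,17,18,19,20,21,22,23,24,25,26,27,28,29,30,31): XOR of data positions = 0⊕1⊕1⊕1⊕1⊕0⊕1⊕0⊕1⊕0⊕0⊕0⊕0⊕1⊕0 = 1
Codeword: 1010000111110101011110101000010

1010000111110101011110101000010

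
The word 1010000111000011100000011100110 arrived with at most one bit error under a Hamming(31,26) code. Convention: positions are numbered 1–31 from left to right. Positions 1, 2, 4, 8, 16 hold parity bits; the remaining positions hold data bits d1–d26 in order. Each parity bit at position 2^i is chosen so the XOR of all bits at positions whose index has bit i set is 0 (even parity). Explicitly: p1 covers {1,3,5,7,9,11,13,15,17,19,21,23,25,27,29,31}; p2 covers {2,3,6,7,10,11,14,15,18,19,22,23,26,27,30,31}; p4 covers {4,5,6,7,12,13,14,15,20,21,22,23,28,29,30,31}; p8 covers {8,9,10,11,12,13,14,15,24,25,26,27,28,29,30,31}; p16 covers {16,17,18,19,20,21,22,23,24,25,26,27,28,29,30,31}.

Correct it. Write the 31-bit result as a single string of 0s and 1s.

s1 (pos 1,3,5,7,9,11,13,15,17,19,21,23,25,27,29,31): 1⊕1⊕0⊕0⊕1⊕0⊕0⊕1⊕1⊕0⊕0⊕0⊕1⊕0⊕1⊕0 = 1
s2 (pos 2,3,6,7,10,11,14,15,18,19,22,23,26,27,30,31): 0⊕1⊕0⊕0⊕1⊕0⊕0⊕1⊕0⊕0⊕0⊕0⊕1⊕0⊕1⊕0 = 1
s4 (pos 4,5,6,7,12,13,14,15,20,21,22,23,28,29,30,31): 0⊕0⊕0⊕0⊕0⊕0⊕0⊕1⊕0⊕0⊕0⊕0⊕0⊕1⊕1⊕0 = 1
s8 (pos 8,9,10,11,12,13,14,15,24,25,26,27,28,29,30,31): 1⊕1⊕1⊕0⊕0⊕0⊕0⊕1⊕1⊕1⊕1⊕0⊕0⊕1⊕1⊕0 = 1
s16 (pos 16,17,18,19,20,21,22,23,24,25,26,27,28,29,30,31): 1⊕1⊕0⊕0⊕0⊕0⊕0⊕0⊕1⊕1⊕1⊕0⊕0⊕1⊕1⊕0 = 1
Syndrome s16…s1 = 11111 → error at position 31.
Flip position 31: 1010000111000011100000011100110 → 1010000111000011100000011100111

1010000111000011100000011100111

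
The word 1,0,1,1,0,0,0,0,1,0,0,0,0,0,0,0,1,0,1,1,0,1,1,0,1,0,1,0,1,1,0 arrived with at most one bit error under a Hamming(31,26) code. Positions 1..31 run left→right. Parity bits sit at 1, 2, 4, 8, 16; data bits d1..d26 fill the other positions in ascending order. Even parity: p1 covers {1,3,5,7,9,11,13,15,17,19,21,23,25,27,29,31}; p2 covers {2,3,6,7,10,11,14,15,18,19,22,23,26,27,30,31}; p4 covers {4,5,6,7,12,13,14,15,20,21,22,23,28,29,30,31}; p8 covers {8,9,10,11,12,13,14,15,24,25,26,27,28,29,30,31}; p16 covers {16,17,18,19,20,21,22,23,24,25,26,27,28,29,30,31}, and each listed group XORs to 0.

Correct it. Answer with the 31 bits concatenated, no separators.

s1 (pos 1,3,5,7,9,11,13,15,17,19,21,23,25,27,29,31): 1⊕1⊕0⊕0⊕1⊕0⊕0⊕0⊕1⊕1⊕0⊕1⊕1⊕1⊕1⊕0 = 1
s2 (pos 2,3,6,7,10,11,14,15,18,19,22,23,26,27,30,31): 0⊕1⊕0⊕0⊕0⊕0⊕0⊕0⊕0⊕1⊕1⊕1⊕0⊕1⊕1⊕0 = 0
s4 (pos 4,5,6,7,12,13,14,15,20,21,22,23,28,29,30,31): 1⊕0⊕0⊕0⊕0⊕0⊕0⊕0⊕1⊕0⊕1⊕1⊕0⊕1⊕1⊕0 = 0
s8 (pos 8,9,10,11,12,13,14,15,24,25,26,27,28,29,30,31): 0⊕1⊕0⊕0⊕0⊕0⊕0⊕0⊕0⊕1⊕0⊕1⊕0⊕1⊕1⊕0 = 1
s16 (pos 16,17,18,19,20,21,22,23,24,25,26,27,28,29,30,31): 0⊕1⊕0⊕1⊕1⊕0⊕1⊕1⊕0⊕1⊕0⊕1⊕0⊕1⊕1⊕0 = 1
Syndrome s16…s1 = 11001 → error at position 25.
Flip position 25: 1011000010000000101101101010110 → 1011000010000000101101100010110

1011000010000000101101100010110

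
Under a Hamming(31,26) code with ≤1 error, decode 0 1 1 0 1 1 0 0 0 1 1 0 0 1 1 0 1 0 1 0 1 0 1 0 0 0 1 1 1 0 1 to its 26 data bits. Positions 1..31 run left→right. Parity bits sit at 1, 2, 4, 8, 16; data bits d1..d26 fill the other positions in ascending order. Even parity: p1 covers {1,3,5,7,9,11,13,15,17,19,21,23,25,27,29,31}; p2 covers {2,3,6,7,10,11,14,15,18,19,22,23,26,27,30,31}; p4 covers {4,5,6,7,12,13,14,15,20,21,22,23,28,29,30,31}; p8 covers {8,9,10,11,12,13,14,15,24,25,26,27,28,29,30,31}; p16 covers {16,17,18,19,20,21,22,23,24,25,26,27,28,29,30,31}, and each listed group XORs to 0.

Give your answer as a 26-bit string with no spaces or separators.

s1 (pos 1,3,5,7,9,11,13,15,17,19,21,23,25,27,29,31): 0⊕1⊕1⊕0⊕0⊕1⊕0⊕1⊕1⊕1⊕1⊕1⊕0⊕1⊕1⊕1 = 1
s2 (pos 2,3,6,7,10,11,14,15,18,19,22,23,26,27,30,31): 1⊕1⊕1⊕0⊕1⊕1⊕1⊕1⊕0⊕1⊕0⊕1⊕0⊕1⊕0⊕1 = 1
s4 (pos 4,5,6,7,12,13,14,15,20,21,22,23,28,29,30,31): 0⊕1⊕1⊕0⊕0⊕0⊕1⊕1⊕0⊕1⊕0⊕1⊕1⊕1⊕0⊕1 = 1
s8 (pos 8,9,10,11,12,13,14,15,24,25,26,27,28,29,30,31): 0⊕0⊕1⊕1⊕0⊕0⊕1⊕1⊕0⊕0⊕0⊕1⊕1⊕1⊕0⊕1 = 0
s16 (pos 16,17,18,19,20,21,22,23,24,25,26,27,28,29,30,31): 0⊕1⊕0⊕1⊕0⊕1⊕0⊕1⊕0⊕0⊕0⊕1⊕1⊕1⊕0⊕1 = 0
Syndrome s16…s1 = 00111 → error at position 7.
Flip position 7: 0110110001100110101010100011101 → 0110111001100110101010100011101
Read data bits from positions 3,5,6,7,9,10,11,12,13,14,15,17,18,19,20,21,22,23,24,25,26,27,28,29,30,31: 11110110011101010100011101

11110110011101010100011101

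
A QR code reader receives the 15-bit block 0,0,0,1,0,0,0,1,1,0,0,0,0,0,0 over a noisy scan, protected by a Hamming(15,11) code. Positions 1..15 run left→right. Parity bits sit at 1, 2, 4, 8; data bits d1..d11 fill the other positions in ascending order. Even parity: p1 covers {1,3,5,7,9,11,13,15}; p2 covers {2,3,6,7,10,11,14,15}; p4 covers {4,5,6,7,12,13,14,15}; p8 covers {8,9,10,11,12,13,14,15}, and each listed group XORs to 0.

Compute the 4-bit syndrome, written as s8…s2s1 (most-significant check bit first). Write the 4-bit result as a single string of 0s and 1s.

s1 (pos 1,3,5,7,9,11,13,15): 0⊕0⊕0⊕0⊕1⊕0⊕0⊕0 = 1
s2 (pos 2,3,6,7,10,11,14,15): 0⊕0⊕0⊕0⊕0⊕0⊕0⊕0 = 0
s4 (pos 4,5,6,7,12,13,14,15): 1⊕0⊕0⊕0⊕0⊕0⊕0⊕0 = 1
s8 (pos 8,9,10,11,12,13,14,15): 1⊕1⊕0⊕0⊕0⊕0⊕0⊕0 = 0
Syndrome s8…s1 = 0101 → error at position 5.

0101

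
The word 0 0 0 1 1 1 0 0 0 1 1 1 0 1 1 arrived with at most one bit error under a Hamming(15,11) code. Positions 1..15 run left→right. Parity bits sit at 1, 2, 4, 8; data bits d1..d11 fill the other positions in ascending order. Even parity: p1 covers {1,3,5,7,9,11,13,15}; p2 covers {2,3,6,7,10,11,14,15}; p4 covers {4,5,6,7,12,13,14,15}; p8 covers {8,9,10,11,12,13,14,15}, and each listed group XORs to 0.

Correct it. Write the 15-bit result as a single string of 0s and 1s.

s1 (pos 1,3,5,7,9,11,13,15): 0⊕0⊕1⊕0⊕0⊕1⊕0⊕1 = 1
s2 (pos 2,3,6,7,10,11,14,15): 0⊕0⊕1⊕0⊕1⊕1⊕1⊕1 = 1
s4 (pos 4,5,6,7,12,13,14,15): 1⊕1⊕1⊕0⊕1⊕0⊕1⊕1 = 0
s8 (pos 8,9,10,11,12,13,14,15): 0⊕0⊕1⊕1⊕1⊕0⊕1⊕1 = 1
Syndrome s8…s1 = 1011 → error at position 11.
Flip position 11: 000111000111011 → 000111000101011

000111000101011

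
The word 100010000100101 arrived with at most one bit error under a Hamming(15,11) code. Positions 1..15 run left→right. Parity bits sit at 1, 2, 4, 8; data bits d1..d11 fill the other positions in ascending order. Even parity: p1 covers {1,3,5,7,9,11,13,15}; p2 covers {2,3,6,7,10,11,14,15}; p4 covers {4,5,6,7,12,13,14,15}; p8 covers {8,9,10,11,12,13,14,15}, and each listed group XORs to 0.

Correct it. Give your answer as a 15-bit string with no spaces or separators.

s1 (pos 1,3,5,7,9,11,13,15): 1⊕0⊕1⊕0⊕0⊕0⊕1⊕1 = 0
s2 (pos 2,3,6,7,10,11,14,15): 0⊕0⊕0⊕0⊕1⊕0⊕0⊕1 = 0
s4 (pos 4,5,6,7,12,13,14,15): 0⊕1⊕0⊕0⊕0⊕1⊕0⊕1 = 1
s8 (pos 8,9,10,11,12,13,14,15): 0⊕0⊕1⊕0⊕0⊕1⊕0⊕1 = 1
Syndrome s8…s1 = 1100 → error at position 12.
Flip position 12: 100010000100101 → 100010000101101

100010000101101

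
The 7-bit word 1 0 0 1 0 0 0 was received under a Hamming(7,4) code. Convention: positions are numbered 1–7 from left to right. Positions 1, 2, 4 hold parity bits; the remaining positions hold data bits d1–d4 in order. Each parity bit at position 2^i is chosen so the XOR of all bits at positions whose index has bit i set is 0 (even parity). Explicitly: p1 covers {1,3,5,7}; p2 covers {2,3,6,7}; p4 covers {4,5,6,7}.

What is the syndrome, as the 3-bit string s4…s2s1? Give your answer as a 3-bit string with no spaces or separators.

s1 (pos 1,3,5,7): 1⊕0⊕0⊕0 = 1
s2 (pos 2,3,6,7): 0⊕0⊕0⊕0 = 0
s4 (pos 4,5,6,7): 1⊕0⊕0⊕0 = 1
Syndrome s4…s1 = 101 → error at position 5.

101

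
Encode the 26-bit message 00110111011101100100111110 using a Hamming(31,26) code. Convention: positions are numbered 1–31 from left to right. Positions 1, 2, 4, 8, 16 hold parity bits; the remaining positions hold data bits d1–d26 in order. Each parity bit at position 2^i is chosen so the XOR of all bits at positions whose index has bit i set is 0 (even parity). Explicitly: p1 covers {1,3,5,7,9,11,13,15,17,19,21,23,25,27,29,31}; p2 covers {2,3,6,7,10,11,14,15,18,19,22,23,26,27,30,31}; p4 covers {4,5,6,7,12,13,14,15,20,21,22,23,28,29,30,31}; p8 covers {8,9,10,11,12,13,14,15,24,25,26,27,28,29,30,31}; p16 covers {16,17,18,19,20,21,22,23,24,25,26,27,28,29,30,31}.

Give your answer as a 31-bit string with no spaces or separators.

Place data at non-parity positions: p1 p2 0 p4 0 1 1 p8 0 1 1 1 0 1 1 p16 1 0 1 1 0 0 1 0 0 1 1 1 1 1 0
p1 (pos 1,3,5,7,9,11,13,15,17,19,21,23,25,27,29,31): XOR of data positions = 0⊕0⊕1⊕0⊕1⊕0⊕1⊕1⊕1⊕0⊕1⊕0⊕1⊕1⊕0 = 0
p2 (pos 2,3,6,7,10,11,14,15,18,19,22,23,26,27,30,31): XOR of data positions = 0⊕1⊕1⊕1⊕1⊕1⊕1⊕0⊕1⊕0⊕1⊕1⊕1⊕1⊕0 = 1
p4 (pos 4,5,6,7,12,13,14,15,20,21,22,23,28,29,30,31): XOR of data positions = 0⊕1⊕1⊕1⊕0⊕1⊕1⊕1⊕0⊕0⊕1⊕1⊕1⊕1⊕0 = 0
p8 (pos 8,9,10,11,12,13,14,15,24,25,26,27,28,29,30,31): XOR of data positions = 0⊕1⊕1⊕1⊕0⊕1⊕1⊕0⊕0⊕1⊕1⊕1⊕1⊕1⊕0 = 0
p16 (pos 16,17,18,19,20,21,22,23,24,25,26,27,28,29,30,31): XOR of data positions = 1⊕0⊕1⊕1⊕0⊕0⊕1⊕0⊕0⊕1⊕1⊕1⊕1⊕1⊕0 = 1
Codeword: 0100011001110111101100100111110

0100011001110111101100100111110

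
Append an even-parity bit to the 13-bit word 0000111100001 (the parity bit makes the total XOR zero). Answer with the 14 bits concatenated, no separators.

00001111000011

XOR of the 13 data bits: 0⊕0⊕0⊕0⊕1⊕1⊕1⊕1⊕0⊕0⊕0⊕0⊕1 = 1
Parity bit = 1 (so all 14 bits XOR to 0).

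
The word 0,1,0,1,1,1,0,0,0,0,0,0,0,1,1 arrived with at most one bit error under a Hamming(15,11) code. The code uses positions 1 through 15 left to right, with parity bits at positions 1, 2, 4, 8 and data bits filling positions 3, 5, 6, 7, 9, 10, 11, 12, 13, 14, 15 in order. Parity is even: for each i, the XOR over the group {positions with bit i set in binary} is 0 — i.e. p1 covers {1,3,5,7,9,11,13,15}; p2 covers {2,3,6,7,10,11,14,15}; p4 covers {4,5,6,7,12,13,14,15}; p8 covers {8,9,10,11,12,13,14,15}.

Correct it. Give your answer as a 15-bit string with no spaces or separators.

010011000000011

s1 (pos 1,3,5,7,9,11,13,15): 0⊕0⊕1⊕0⊕0⊕0⊕0⊕1 = 0
s2 (pos 2,3,6,7,10,11,14,15): 1⊕0⊕1⊕0⊕0⊕0⊕1⊕1 = 0
s4 (pos 4,5,6,7,12,13,14,15): 1⊕1⊕1⊕0⊕0⊕0⊕1⊕1 = 1
s8 (pos 8,9,10,11,12,13,14,15): 0⊕0⊕0⊕0⊕0⊕0⊕1⊕1 = 0
Syndrome s8…s1 = 0100 → error at position 4.
Flip position 4: 010111000000011 → 010011000000011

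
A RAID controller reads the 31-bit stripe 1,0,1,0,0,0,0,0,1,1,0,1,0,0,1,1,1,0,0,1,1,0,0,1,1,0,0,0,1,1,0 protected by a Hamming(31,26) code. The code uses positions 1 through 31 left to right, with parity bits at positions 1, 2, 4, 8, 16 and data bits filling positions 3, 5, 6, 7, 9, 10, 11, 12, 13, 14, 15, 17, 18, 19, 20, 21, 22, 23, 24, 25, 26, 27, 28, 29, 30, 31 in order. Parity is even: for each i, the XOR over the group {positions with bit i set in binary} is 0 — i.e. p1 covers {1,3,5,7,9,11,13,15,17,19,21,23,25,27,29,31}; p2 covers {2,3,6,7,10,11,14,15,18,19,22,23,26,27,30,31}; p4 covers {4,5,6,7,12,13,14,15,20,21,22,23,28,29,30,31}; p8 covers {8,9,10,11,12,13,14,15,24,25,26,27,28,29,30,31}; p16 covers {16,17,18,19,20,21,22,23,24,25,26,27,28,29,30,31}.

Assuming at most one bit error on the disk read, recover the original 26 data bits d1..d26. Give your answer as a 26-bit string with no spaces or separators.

s1 (pos 1,3,5,7,9,11,13,15,17,19,21,23,25,27,29,31): 1⊕1⊕0⊕0⊕1⊕0⊕0⊕1⊕1⊕0⊕1⊕0⊕1⊕0⊕1⊕0 = 0
s2 (pos 2,3,6,7,10,11,14,15,18,19,22,23,26,27,30,31): 0⊕1⊕0⊕0⊕1⊕0⊕0⊕1⊕0⊕0⊕0⊕0⊕0⊕0⊕1⊕0 = 0
s4 (pos 4,5,6,7,12,13,14,15,20,21,22,23,28,29,30,31): 0⊕0⊕0⊕0⊕1⊕0⊕0⊕1⊕1⊕1⊕0⊕0⊕0⊕1⊕1⊕0 = 0
s8 (pos 8,9,10,11,12,13,14,15,24,25,26,27,28,29,30,31): 0⊕1⊕1⊕0⊕1⊕0⊕0⊕1⊕1⊕1⊕0⊕0⊕0⊕1⊕1⊕0 = 0
s16 (pos 16,17,18,19,20,21,22,23,24,25,26,27,28,29,30,31): 1⊕1⊕0⊕0⊕1⊕1⊕0⊕0⊕1⊕1⊕0⊕0⊕0⊕1⊕1⊕0 = 0
Syndrome s16…s1 = 00000 → no error.
Read data bits from positions 3,5,6,7,9,10,11,12,13,14,15,17,18,19,20,21,22,23,24,25,26,27,28,29,30,31: 10001101001100110011000110

10001101001100110011000110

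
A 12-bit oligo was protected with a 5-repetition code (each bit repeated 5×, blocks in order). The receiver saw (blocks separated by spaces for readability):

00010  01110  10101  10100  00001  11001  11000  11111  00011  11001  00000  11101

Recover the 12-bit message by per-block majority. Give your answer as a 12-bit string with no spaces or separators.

Block 1 (00010): 1 one → 0
Block 2 (01110): 3 ones → 1
Block 3 (10101): 3 ones → 1
Block 4 (10100): 2 ones → 0
Block 5 (00001): 1 one → 0
Block 6 (11001): 3 ones → 1
Block 7 (11000): 2 ones → 0
Block 8 (11111): 5 ones → 1
Block 9 (00011): 2 ones → 0
Block 10 (11001): 3 ones → 1
Block 11 (00000): 0 ones → 0
Block 12 (11101): 4 ones → 1

011001010101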